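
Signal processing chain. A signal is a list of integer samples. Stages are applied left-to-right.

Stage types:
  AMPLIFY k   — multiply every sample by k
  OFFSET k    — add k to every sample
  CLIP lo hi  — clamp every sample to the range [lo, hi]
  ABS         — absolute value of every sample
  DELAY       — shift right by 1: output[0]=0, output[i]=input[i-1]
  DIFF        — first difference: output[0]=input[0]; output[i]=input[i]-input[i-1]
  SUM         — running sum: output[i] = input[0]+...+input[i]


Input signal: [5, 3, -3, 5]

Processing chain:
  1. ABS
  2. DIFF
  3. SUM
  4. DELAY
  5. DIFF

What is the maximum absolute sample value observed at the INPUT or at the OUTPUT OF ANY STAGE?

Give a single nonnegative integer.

Input: [5, 3, -3, 5] (max |s|=5)
Stage 1 (ABS): |5|=5, |3|=3, |-3|=3, |5|=5 -> [5, 3, 3, 5] (max |s|=5)
Stage 2 (DIFF): s[0]=5, 3-5=-2, 3-3=0, 5-3=2 -> [5, -2, 0, 2] (max |s|=5)
Stage 3 (SUM): sum[0..0]=5, sum[0..1]=3, sum[0..2]=3, sum[0..3]=5 -> [5, 3, 3, 5] (max |s|=5)
Stage 4 (DELAY): [0, 5, 3, 3] = [0, 5, 3, 3] -> [0, 5, 3, 3] (max |s|=5)
Stage 5 (DIFF): s[0]=0, 5-0=5, 3-5=-2, 3-3=0 -> [0, 5, -2, 0] (max |s|=5)
Overall max amplitude: 5

Answer: 5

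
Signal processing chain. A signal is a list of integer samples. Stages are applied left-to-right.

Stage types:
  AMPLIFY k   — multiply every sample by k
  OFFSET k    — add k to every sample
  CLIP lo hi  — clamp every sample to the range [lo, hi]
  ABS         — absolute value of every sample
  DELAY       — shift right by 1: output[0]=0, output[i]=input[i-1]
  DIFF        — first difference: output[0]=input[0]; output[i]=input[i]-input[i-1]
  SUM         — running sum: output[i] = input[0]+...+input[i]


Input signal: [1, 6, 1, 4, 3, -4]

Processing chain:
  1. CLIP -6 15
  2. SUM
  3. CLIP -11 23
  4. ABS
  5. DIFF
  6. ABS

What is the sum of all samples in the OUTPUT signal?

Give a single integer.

Answer: 19

Derivation:
Input: [1, 6, 1, 4, 3, -4]
Stage 1 (CLIP -6 15): clip(1,-6,15)=1, clip(6,-6,15)=6, clip(1,-6,15)=1, clip(4,-6,15)=4, clip(3,-6,15)=3, clip(-4,-6,15)=-4 -> [1, 6, 1, 4, 3, -4]
Stage 2 (SUM): sum[0..0]=1, sum[0..1]=7, sum[0..2]=8, sum[0..3]=12, sum[0..4]=15, sum[0..5]=11 -> [1, 7, 8, 12, 15, 11]
Stage 3 (CLIP -11 23): clip(1,-11,23)=1, clip(7,-11,23)=7, clip(8,-11,23)=8, clip(12,-11,23)=12, clip(15,-11,23)=15, clip(11,-11,23)=11 -> [1, 7, 8, 12, 15, 11]
Stage 4 (ABS): |1|=1, |7|=7, |8|=8, |12|=12, |15|=15, |11|=11 -> [1, 7, 8, 12, 15, 11]
Stage 5 (DIFF): s[0]=1, 7-1=6, 8-7=1, 12-8=4, 15-12=3, 11-15=-4 -> [1, 6, 1, 4, 3, -4]
Stage 6 (ABS): |1|=1, |6|=6, |1|=1, |4|=4, |3|=3, |-4|=4 -> [1, 6, 1, 4, 3, 4]
Output sum: 19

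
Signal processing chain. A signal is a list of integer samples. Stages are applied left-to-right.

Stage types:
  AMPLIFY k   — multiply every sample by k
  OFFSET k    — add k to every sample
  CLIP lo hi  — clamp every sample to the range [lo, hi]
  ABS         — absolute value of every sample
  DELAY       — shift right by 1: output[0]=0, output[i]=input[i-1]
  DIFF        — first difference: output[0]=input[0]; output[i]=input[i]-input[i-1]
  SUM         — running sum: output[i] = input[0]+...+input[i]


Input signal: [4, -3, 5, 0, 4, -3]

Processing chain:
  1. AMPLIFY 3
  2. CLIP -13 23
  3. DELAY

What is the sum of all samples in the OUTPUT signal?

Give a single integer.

Answer: 30

Derivation:
Input: [4, -3, 5, 0, 4, -3]
Stage 1 (AMPLIFY 3): 4*3=12, -3*3=-9, 5*3=15, 0*3=0, 4*3=12, -3*3=-9 -> [12, -9, 15, 0, 12, -9]
Stage 2 (CLIP -13 23): clip(12,-13,23)=12, clip(-9,-13,23)=-9, clip(15,-13,23)=15, clip(0,-13,23)=0, clip(12,-13,23)=12, clip(-9,-13,23)=-9 -> [12, -9, 15, 0, 12, -9]
Stage 3 (DELAY): [0, 12, -9, 15, 0, 12] = [0, 12, -9, 15, 0, 12] -> [0, 12, -9, 15, 0, 12]
Output sum: 30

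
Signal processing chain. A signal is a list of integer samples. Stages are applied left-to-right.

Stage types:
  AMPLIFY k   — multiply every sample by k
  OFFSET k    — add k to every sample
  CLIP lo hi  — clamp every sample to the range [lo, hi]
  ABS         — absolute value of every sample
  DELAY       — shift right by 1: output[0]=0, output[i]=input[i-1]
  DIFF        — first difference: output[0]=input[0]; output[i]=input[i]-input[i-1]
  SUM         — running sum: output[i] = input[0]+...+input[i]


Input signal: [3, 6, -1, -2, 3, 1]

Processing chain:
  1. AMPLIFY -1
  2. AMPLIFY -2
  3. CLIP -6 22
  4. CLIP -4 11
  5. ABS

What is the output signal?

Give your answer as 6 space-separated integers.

Answer: 6 11 2 4 6 2

Derivation:
Input: [3, 6, -1, -2, 3, 1]
Stage 1 (AMPLIFY -1): 3*-1=-3, 6*-1=-6, -1*-1=1, -2*-1=2, 3*-1=-3, 1*-1=-1 -> [-3, -6, 1, 2, -3, -1]
Stage 2 (AMPLIFY -2): -3*-2=6, -6*-2=12, 1*-2=-2, 2*-2=-4, -3*-2=6, -1*-2=2 -> [6, 12, -2, -4, 6, 2]
Stage 3 (CLIP -6 22): clip(6,-6,22)=6, clip(12,-6,22)=12, clip(-2,-6,22)=-2, clip(-4,-6,22)=-4, clip(6,-6,22)=6, clip(2,-6,22)=2 -> [6, 12, -2, -4, 6, 2]
Stage 4 (CLIP -4 11): clip(6,-4,11)=6, clip(12,-4,11)=11, clip(-2,-4,11)=-2, clip(-4,-4,11)=-4, clip(6,-4,11)=6, clip(2,-4,11)=2 -> [6, 11, -2, -4, 6, 2]
Stage 5 (ABS): |6|=6, |11|=11, |-2|=2, |-4|=4, |6|=6, |2|=2 -> [6, 11, 2, 4, 6, 2]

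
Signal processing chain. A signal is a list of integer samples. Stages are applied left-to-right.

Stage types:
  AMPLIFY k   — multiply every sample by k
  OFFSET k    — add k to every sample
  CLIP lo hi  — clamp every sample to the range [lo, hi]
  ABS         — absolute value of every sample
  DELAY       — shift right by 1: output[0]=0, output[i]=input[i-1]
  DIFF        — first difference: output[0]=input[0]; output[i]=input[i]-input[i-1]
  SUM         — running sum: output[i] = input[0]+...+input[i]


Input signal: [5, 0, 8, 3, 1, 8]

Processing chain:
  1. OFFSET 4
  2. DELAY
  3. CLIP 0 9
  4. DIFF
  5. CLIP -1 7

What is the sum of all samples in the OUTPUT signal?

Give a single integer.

Input: [5, 0, 8, 3, 1, 8]
Stage 1 (OFFSET 4): 5+4=9, 0+4=4, 8+4=12, 3+4=7, 1+4=5, 8+4=12 -> [9, 4, 12, 7, 5, 12]
Stage 2 (DELAY): [0, 9, 4, 12, 7, 5] = [0, 9, 4, 12, 7, 5] -> [0, 9, 4, 12, 7, 5]
Stage 3 (CLIP 0 9): clip(0,0,9)=0, clip(9,0,9)=9, clip(4,0,9)=4, clip(12,0,9)=9, clip(7,0,9)=7, clip(5,0,9)=5 -> [0, 9, 4, 9, 7, 5]
Stage 4 (DIFF): s[0]=0, 9-0=9, 4-9=-5, 9-4=5, 7-9=-2, 5-7=-2 -> [0, 9, -5, 5, -2, -2]
Stage 5 (CLIP -1 7): clip(0,-1,7)=0, clip(9,-1,7)=7, clip(-5,-1,7)=-1, clip(5,-1,7)=5, clip(-2,-1,7)=-1, clip(-2,-1,7)=-1 -> [0, 7, -1, 5, -1, -1]
Output sum: 9

Answer: 9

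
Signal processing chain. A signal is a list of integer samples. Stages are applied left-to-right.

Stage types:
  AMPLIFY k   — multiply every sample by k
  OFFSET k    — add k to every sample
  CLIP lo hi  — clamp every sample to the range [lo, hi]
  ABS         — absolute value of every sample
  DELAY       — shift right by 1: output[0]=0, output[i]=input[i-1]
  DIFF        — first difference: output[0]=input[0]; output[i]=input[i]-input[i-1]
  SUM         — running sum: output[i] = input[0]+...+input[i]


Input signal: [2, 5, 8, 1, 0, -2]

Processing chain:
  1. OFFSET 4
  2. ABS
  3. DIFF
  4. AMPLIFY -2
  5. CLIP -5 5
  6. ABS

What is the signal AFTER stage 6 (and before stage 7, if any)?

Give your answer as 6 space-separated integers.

Answer: 5 5 5 5 2 4

Derivation:
Input: [2, 5, 8, 1, 0, -2]
Stage 1 (OFFSET 4): 2+4=6, 5+4=9, 8+4=12, 1+4=5, 0+4=4, -2+4=2 -> [6, 9, 12, 5, 4, 2]
Stage 2 (ABS): |6|=6, |9|=9, |12|=12, |5|=5, |4|=4, |2|=2 -> [6, 9, 12, 5, 4, 2]
Stage 3 (DIFF): s[0]=6, 9-6=3, 12-9=3, 5-12=-7, 4-5=-1, 2-4=-2 -> [6, 3, 3, -7, -1, -2]
Stage 4 (AMPLIFY -2): 6*-2=-12, 3*-2=-6, 3*-2=-6, -7*-2=14, -1*-2=2, -2*-2=4 -> [-12, -6, -6, 14, 2, 4]
Stage 5 (CLIP -5 5): clip(-12,-5,5)=-5, clip(-6,-5,5)=-5, clip(-6,-5,5)=-5, clip(14,-5,5)=5, clip(2,-5,5)=2, clip(4,-5,5)=4 -> [-5, -5, -5, 5, 2, 4]
Stage 6 (ABS): |-5|=5, |-5|=5, |-5|=5, |5|=5, |2|=2, |4|=4 -> [5, 5, 5, 5, 2, 4]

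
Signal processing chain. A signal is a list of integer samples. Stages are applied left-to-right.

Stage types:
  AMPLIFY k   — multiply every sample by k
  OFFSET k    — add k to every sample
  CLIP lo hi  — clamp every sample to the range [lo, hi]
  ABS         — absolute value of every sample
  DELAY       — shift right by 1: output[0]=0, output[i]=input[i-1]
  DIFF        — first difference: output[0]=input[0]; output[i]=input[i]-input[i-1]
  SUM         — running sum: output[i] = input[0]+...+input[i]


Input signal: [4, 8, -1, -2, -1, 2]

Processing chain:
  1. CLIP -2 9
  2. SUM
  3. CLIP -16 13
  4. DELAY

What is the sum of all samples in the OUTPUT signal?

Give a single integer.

Answer: 44

Derivation:
Input: [4, 8, -1, -2, -1, 2]
Stage 1 (CLIP -2 9): clip(4,-2,9)=4, clip(8,-2,9)=8, clip(-1,-2,9)=-1, clip(-2,-2,9)=-2, clip(-1,-2,9)=-1, clip(2,-2,9)=2 -> [4, 8, -1, -2, -1, 2]
Stage 2 (SUM): sum[0..0]=4, sum[0..1]=12, sum[0..2]=11, sum[0..3]=9, sum[0..4]=8, sum[0..5]=10 -> [4, 12, 11, 9, 8, 10]
Stage 3 (CLIP -16 13): clip(4,-16,13)=4, clip(12,-16,13)=12, clip(11,-16,13)=11, clip(9,-16,13)=9, clip(8,-16,13)=8, clip(10,-16,13)=10 -> [4, 12, 11, 9, 8, 10]
Stage 4 (DELAY): [0, 4, 12, 11, 9, 8] = [0, 4, 12, 11, 9, 8] -> [0, 4, 12, 11, 9, 8]
Output sum: 44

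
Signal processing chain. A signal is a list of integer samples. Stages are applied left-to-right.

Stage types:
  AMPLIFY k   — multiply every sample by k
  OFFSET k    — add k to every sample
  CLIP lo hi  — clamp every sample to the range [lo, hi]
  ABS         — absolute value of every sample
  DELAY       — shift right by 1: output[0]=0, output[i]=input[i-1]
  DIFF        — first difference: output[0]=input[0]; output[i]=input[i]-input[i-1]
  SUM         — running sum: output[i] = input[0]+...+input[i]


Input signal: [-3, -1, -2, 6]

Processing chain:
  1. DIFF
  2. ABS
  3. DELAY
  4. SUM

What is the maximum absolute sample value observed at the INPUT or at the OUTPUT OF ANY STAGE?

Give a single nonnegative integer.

Input: [-3, -1, -2, 6] (max |s|=6)
Stage 1 (DIFF): s[0]=-3, -1--3=2, -2--1=-1, 6--2=8 -> [-3, 2, -1, 8] (max |s|=8)
Stage 2 (ABS): |-3|=3, |2|=2, |-1|=1, |8|=8 -> [3, 2, 1, 8] (max |s|=8)
Stage 3 (DELAY): [0, 3, 2, 1] = [0, 3, 2, 1] -> [0, 3, 2, 1] (max |s|=3)
Stage 4 (SUM): sum[0..0]=0, sum[0..1]=3, sum[0..2]=5, sum[0..3]=6 -> [0, 3, 5, 6] (max |s|=6)
Overall max amplitude: 8

Answer: 8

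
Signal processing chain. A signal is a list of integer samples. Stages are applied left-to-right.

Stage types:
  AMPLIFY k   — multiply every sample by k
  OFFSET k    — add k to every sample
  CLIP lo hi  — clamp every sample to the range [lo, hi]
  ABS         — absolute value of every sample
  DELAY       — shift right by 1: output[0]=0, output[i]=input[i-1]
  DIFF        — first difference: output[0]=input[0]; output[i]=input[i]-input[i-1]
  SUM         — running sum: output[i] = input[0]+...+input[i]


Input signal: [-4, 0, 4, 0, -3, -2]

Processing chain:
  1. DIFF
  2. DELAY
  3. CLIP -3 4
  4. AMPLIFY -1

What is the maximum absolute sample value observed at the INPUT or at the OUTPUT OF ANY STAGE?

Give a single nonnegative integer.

Input: [-4, 0, 4, 0, -3, -2] (max |s|=4)
Stage 1 (DIFF): s[0]=-4, 0--4=4, 4-0=4, 0-4=-4, -3-0=-3, -2--3=1 -> [-4, 4, 4, -4, -3, 1] (max |s|=4)
Stage 2 (DELAY): [0, -4, 4, 4, -4, -3] = [0, -4, 4, 4, -4, -3] -> [0, -4, 4, 4, -4, -3] (max |s|=4)
Stage 3 (CLIP -3 4): clip(0,-3,4)=0, clip(-4,-3,4)=-3, clip(4,-3,4)=4, clip(4,-3,4)=4, clip(-4,-3,4)=-3, clip(-3,-3,4)=-3 -> [0, -3, 4, 4, -3, -3] (max |s|=4)
Stage 4 (AMPLIFY -1): 0*-1=0, -3*-1=3, 4*-1=-4, 4*-1=-4, -3*-1=3, -3*-1=3 -> [0, 3, -4, -4, 3, 3] (max |s|=4)
Overall max amplitude: 4

Answer: 4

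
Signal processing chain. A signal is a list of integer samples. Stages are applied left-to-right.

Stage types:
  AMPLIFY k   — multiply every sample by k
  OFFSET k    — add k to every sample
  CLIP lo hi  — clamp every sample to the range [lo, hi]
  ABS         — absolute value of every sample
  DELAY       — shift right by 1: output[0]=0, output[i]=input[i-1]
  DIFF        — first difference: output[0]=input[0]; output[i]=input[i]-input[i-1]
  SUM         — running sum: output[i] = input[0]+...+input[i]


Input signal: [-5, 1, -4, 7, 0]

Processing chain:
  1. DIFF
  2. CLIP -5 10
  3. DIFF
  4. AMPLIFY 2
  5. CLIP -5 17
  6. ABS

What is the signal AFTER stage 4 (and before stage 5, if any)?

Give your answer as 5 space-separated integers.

Input: [-5, 1, -4, 7, 0]
Stage 1 (DIFF): s[0]=-5, 1--5=6, -4-1=-5, 7--4=11, 0-7=-7 -> [-5, 6, -5, 11, -7]
Stage 2 (CLIP -5 10): clip(-5,-5,10)=-5, clip(6,-5,10)=6, clip(-5,-5,10)=-5, clip(11,-5,10)=10, clip(-7,-5,10)=-5 -> [-5, 6, -5, 10, -5]
Stage 3 (DIFF): s[0]=-5, 6--5=11, -5-6=-11, 10--5=15, -5-10=-15 -> [-5, 11, -11, 15, -15]
Stage 4 (AMPLIFY 2): -5*2=-10, 11*2=22, -11*2=-22, 15*2=30, -15*2=-30 -> [-10, 22, -22, 30, -30]

Answer: -10 22 -22 30 -30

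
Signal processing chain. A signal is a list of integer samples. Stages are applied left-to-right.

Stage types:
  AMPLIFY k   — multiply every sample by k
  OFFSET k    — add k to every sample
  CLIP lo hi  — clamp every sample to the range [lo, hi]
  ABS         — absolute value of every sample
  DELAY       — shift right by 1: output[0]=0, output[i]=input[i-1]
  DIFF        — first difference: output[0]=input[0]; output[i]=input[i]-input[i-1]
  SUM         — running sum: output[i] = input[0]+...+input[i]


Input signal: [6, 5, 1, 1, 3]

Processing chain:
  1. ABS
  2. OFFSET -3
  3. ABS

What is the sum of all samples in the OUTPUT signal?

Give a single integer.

Answer: 9

Derivation:
Input: [6, 5, 1, 1, 3]
Stage 1 (ABS): |6|=6, |5|=5, |1|=1, |1|=1, |3|=3 -> [6, 5, 1, 1, 3]
Stage 2 (OFFSET -3): 6+-3=3, 5+-3=2, 1+-3=-2, 1+-3=-2, 3+-3=0 -> [3, 2, -2, -2, 0]
Stage 3 (ABS): |3|=3, |2|=2, |-2|=2, |-2|=2, |0|=0 -> [3, 2, 2, 2, 0]
Output sum: 9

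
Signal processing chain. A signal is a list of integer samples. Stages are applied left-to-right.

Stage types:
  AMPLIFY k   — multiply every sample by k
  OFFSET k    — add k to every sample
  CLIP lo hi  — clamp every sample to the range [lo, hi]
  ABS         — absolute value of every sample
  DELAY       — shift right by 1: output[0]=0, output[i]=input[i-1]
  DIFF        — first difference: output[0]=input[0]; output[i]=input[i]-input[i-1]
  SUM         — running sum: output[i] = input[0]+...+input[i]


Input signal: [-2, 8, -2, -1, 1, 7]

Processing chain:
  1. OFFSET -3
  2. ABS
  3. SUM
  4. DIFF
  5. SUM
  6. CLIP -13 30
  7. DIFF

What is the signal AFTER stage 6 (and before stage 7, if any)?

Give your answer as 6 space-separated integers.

Input: [-2, 8, -2, -1, 1, 7]
Stage 1 (OFFSET -3): -2+-3=-5, 8+-3=5, -2+-3=-5, -1+-3=-4, 1+-3=-2, 7+-3=4 -> [-5, 5, -5, -4, -2, 4]
Stage 2 (ABS): |-5|=5, |5|=5, |-5|=5, |-4|=4, |-2|=2, |4|=4 -> [5, 5, 5, 4, 2, 4]
Stage 3 (SUM): sum[0..0]=5, sum[0..1]=10, sum[0..2]=15, sum[0..3]=19, sum[0..4]=21, sum[0..5]=25 -> [5, 10, 15, 19, 21, 25]
Stage 4 (DIFF): s[0]=5, 10-5=5, 15-10=5, 19-15=4, 21-19=2, 25-21=4 -> [5, 5, 5, 4, 2, 4]
Stage 5 (SUM): sum[0..0]=5, sum[0..1]=10, sum[0..2]=15, sum[0..3]=19, sum[0..4]=21, sum[0..5]=25 -> [5, 10, 15, 19, 21, 25]
Stage 6 (CLIP -13 30): clip(5,-13,30)=5, clip(10,-13,30)=10, clip(15,-13,30)=15, clip(19,-13,30)=19, clip(21,-13,30)=21, clip(25,-13,30)=25 -> [5, 10, 15, 19, 21, 25]

Answer: 5 10 15 19 21 25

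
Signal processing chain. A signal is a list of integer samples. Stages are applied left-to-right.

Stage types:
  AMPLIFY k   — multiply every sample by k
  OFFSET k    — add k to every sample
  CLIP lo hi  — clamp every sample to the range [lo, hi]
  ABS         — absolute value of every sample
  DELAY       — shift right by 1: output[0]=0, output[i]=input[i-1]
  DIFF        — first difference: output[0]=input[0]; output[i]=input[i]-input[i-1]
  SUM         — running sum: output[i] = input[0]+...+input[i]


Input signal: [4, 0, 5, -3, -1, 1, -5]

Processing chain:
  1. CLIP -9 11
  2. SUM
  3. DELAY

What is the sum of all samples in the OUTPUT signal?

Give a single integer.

Answer: 34

Derivation:
Input: [4, 0, 5, -3, -1, 1, -5]
Stage 1 (CLIP -9 11): clip(4,-9,11)=4, clip(0,-9,11)=0, clip(5,-9,11)=5, clip(-3,-9,11)=-3, clip(-1,-9,11)=-1, clip(1,-9,11)=1, clip(-5,-9,11)=-5 -> [4, 0, 5, -3, -1, 1, -5]
Stage 2 (SUM): sum[0..0]=4, sum[0..1]=4, sum[0..2]=9, sum[0..3]=6, sum[0..4]=5, sum[0..5]=6, sum[0..6]=1 -> [4, 4, 9, 6, 5, 6, 1]
Stage 3 (DELAY): [0, 4, 4, 9, 6, 5, 6] = [0, 4, 4, 9, 6, 5, 6] -> [0, 4, 4, 9, 6, 5, 6]
Output sum: 34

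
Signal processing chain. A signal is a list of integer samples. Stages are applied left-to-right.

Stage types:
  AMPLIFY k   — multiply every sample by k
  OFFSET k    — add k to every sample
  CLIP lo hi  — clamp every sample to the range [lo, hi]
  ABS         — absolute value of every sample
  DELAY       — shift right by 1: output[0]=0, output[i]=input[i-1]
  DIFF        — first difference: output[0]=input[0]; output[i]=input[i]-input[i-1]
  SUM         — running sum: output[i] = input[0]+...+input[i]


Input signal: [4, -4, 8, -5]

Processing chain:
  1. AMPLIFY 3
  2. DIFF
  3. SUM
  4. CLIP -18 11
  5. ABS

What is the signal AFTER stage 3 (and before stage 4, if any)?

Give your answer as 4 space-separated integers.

Input: [4, -4, 8, -5]
Stage 1 (AMPLIFY 3): 4*3=12, -4*3=-12, 8*3=24, -5*3=-15 -> [12, -12, 24, -15]
Stage 2 (DIFF): s[0]=12, -12-12=-24, 24--12=36, -15-24=-39 -> [12, -24, 36, -39]
Stage 3 (SUM): sum[0..0]=12, sum[0..1]=-12, sum[0..2]=24, sum[0..3]=-15 -> [12, -12, 24, -15]

Answer: 12 -12 24 -15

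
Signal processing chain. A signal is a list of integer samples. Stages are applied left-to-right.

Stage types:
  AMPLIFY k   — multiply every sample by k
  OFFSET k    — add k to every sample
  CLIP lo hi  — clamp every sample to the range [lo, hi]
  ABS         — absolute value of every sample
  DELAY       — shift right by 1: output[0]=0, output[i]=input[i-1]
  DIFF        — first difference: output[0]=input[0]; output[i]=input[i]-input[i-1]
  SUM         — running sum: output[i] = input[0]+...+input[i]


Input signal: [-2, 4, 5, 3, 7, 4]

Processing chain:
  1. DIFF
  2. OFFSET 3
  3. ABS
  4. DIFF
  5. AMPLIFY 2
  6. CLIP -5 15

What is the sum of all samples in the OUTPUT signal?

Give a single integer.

Input: [-2, 4, 5, 3, 7, 4]
Stage 1 (DIFF): s[0]=-2, 4--2=6, 5-4=1, 3-5=-2, 7-3=4, 4-7=-3 -> [-2, 6, 1, -2, 4, -3]
Stage 2 (OFFSET 3): -2+3=1, 6+3=9, 1+3=4, -2+3=1, 4+3=7, -3+3=0 -> [1, 9, 4, 1, 7, 0]
Stage 3 (ABS): |1|=1, |9|=9, |4|=4, |1|=1, |7|=7, |0|=0 -> [1, 9, 4, 1, 7, 0]
Stage 4 (DIFF): s[0]=1, 9-1=8, 4-9=-5, 1-4=-3, 7-1=6, 0-7=-7 -> [1, 8, -5, -3, 6, -7]
Stage 5 (AMPLIFY 2): 1*2=2, 8*2=16, -5*2=-10, -3*2=-6, 6*2=12, -7*2=-14 -> [2, 16, -10, -6, 12, -14]
Stage 6 (CLIP -5 15): clip(2,-5,15)=2, clip(16,-5,15)=15, clip(-10,-5,15)=-5, clip(-6,-5,15)=-5, clip(12,-5,15)=12, clip(-14,-5,15)=-5 -> [2, 15, -5, -5, 12, -5]
Output sum: 14

Answer: 14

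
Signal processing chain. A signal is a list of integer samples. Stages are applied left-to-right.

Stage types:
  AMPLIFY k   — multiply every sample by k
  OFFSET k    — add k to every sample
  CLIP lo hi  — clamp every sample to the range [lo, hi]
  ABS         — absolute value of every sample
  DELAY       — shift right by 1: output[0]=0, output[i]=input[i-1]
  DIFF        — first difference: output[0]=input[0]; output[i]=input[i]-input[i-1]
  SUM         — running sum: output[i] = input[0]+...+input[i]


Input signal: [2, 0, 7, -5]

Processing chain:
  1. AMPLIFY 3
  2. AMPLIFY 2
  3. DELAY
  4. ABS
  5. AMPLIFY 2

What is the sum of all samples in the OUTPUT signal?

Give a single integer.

Answer: 108

Derivation:
Input: [2, 0, 7, -5]
Stage 1 (AMPLIFY 3): 2*3=6, 0*3=0, 7*3=21, -5*3=-15 -> [6, 0, 21, -15]
Stage 2 (AMPLIFY 2): 6*2=12, 0*2=0, 21*2=42, -15*2=-30 -> [12, 0, 42, -30]
Stage 3 (DELAY): [0, 12, 0, 42] = [0, 12, 0, 42] -> [0, 12, 0, 42]
Stage 4 (ABS): |0|=0, |12|=12, |0|=0, |42|=42 -> [0, 12, 0, 42]
Stage 5 (AMPLIFY 2): 0*2=0, 12*2=24, 0*2=0, 42*2=84 -> [0, 24, 0, 84]
Output sum: 108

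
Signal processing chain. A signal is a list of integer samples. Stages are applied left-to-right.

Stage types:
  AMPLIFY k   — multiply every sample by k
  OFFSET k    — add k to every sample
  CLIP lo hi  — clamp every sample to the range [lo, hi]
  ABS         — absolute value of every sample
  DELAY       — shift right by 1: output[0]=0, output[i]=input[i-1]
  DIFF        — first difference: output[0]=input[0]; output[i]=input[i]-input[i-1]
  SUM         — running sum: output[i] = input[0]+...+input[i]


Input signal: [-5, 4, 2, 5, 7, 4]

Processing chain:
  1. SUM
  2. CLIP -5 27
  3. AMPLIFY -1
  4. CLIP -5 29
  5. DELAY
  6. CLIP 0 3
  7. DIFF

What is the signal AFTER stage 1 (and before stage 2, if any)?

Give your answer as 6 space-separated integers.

Answer: -5 -1 1 6 13 17

Derivation:
Input: [-5, 4, 2, 5, 7, 4]
Stage 1 (SUM): sum[0..0]=-5, sum[0..1]=-1, sum[0..2]=1, sum[0..3]=6, sum[0..4]=13, sum[0..5]=17 -> [-5, -1, 1, 6, 13, 17]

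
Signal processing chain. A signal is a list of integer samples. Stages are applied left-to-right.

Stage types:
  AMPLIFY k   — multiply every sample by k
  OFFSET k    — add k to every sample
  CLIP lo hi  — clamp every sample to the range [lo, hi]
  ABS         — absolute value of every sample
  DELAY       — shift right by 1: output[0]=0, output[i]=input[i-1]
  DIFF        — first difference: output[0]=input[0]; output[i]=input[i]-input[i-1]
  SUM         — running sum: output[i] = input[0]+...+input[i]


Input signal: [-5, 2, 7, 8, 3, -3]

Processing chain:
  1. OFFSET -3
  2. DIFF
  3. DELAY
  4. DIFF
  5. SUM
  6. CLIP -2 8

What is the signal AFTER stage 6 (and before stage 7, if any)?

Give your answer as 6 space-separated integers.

Answer: 0 -2 7 5 1 -2

Derivation:
Input: [-5, 2, 7, 8, 3, -3]
Stage 1 (OFFSET -3): -5+-3=-8, 2+-3=-1, 7+-3=4, 8+-3=5, 3+-3=0, -3+-3=-6 -> [-8, -1, 4, 5, 0, -6]
Stage 2 (DIFF): s[0]=-8, -1--8=7, 4--1=5, 5-4=1, 0-5=-5, -6-0=-6 -> [-8, 7, 5, 1, -5, -6]
Stage 3 (DELAY): [0, -8, 7, 5, 1, -5] = [0, -8, 7, 5, 1, -5] -> [0, -8, 7, 5, 1, -5]
Stage 4 (DIFF): s[0]=0, -8-0=-8, 7--8=15, 5-7=-2, 1-5=-4, -5-1=-6 -> [0, -8, 15, -2, -4, -6]
Stage 5 (SUM): sum[0..0]=0, sum[0..1]=-8, sum[0..2]=7, sum[0..3]=5, sum[0..4]=1, sum[0..5]=-5 -> [0, -8, 7, 5, 1, -5]
Stage 6 (CLIP -2 8): clip(0,-2,8)=0, clip(-8,-2,8)=-2, clip(7,-2,8)=7, clip(5,-2,8)=5, clip(1,-2,8)=1, clip(-5,-2,8)=-2 -> [0, -2, 7, 5, 1, -2]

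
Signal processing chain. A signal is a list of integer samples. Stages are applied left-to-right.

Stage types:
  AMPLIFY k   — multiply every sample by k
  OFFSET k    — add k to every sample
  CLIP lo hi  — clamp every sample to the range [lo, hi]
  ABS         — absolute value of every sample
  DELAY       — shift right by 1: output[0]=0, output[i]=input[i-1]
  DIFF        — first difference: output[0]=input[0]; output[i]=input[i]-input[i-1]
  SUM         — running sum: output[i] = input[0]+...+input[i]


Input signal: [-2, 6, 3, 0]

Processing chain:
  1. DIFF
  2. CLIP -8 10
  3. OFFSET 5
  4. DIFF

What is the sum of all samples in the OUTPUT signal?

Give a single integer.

Input: [-2, 6, 3, 0]
Stage 1 (DIFF): s[0]=-2, 6--2=8, 3-6=-3, 0-3=-3 -> [-2, 8, -3, -3]
Stage 2 (CLIP -8 10): clip(-2,-8,10)=-2, clip(8,-8,10)=8, clip(-3,-8,10)=-3, clip(-3,-8,10)=-3 -> [-2, 8, -3, -3]
Stage 3 (OFFSET 5): -2+5=3, 8+5=13, -3+5=2, -3+5=2 -> [3, 13, 2, 2]
Stage 4 (DIFF): s[0]=3, 13-3=10, 2-13=-11, 2-2=0 -> [3, 10, -11, 0]
Output sum: 2

Answer: 2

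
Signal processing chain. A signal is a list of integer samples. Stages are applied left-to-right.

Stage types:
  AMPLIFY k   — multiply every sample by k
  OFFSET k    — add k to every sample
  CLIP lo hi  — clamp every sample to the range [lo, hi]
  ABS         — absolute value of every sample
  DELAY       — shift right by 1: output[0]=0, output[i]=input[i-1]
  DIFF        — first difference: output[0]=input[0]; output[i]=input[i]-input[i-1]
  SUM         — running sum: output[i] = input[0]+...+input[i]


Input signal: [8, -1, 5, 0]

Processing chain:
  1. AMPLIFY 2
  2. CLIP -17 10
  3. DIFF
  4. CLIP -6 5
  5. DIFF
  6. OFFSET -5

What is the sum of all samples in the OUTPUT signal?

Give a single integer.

Answer: -26

Derivation:
Input: [8, -1, 5, 0]
Stage 1 (AMPLIFY 2): 8*2=16, -1*2=-2, 5*2=10, 0*2=0 -> [16, -2, 10, 0]
Stage 2 (CLIP -17 10): clip(16,-17,10)=10, clip(-2,-17,10)=-2, clip(10,-17,10)=10, clip(0,-17,10)=0 -> [10, -2, 10, 0]
Stage 3 (DIFF): s[0]=10, -2-10=-12, 10--2=12, 0-10=-10 -> [10, -12, 12, -10]
Stage 4 (CLIP -6 5): clip(10,-6,5)=5, clip(-12,-6,5)=-6, clip(12,-6,5)=5, clip(-10,-6,5)=-6 -> [5, -6, 5, -6]
Stage 5 (DIFF): s[0]=5, -6-5=-11, 5--6=11, -6-5=-11 -> [5, -11, 11, -11]
Stage 6 (OFFSET -5): 5+-5=0, -11+-5=-16, 11+-5=6, -11+-5=-16 -> [0, -16, 6, -16]
Output sum: -26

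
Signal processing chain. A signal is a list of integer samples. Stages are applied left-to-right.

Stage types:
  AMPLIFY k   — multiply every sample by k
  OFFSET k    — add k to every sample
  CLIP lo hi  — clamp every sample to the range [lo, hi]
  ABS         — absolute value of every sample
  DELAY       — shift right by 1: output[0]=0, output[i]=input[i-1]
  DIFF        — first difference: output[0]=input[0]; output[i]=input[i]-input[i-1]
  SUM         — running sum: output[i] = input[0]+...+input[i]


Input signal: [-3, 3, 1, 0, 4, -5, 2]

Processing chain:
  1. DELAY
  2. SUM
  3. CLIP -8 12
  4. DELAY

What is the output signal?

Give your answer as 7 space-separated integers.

Answer: 0 0 -3 0 1 1 5

Derivation:
Input: [-3, 3, 1, 0, 4, -5, 2]
Stage 1 (DELAY): [0, -3, 3, 1, 0, 4, -5] = [0, -3, 3, 1, 0, 4, -5] -> [0, -3, 3, 1, 0, 4, -5]
Stage 2 (SUM): sum[0..0]=0, sum[0..1]=-3, sum[0..2]=0, sum[0..3]=1, sum[0..4]=1, sum[0..5]=5, sum[0..6]=0 -> [0, -3, 0, 1, 1, 5, 0]
Stage 3 (CLIP -8 12): clip(0,-8,12)=0, clip(-3,-8,12)=-3, clip(0,-8,12)=0, clip(1,-8,12)=1, clip(1,-8,12)=1, clip(5,-8,12)=5, clip(0,-8,12)=0 -> [0, -3, 0, 1, 1, 5, 0]
Stage 4 (DELAY): [0, 0, -3, 0, 1, 1, 5] = [0, 0, -3, 0, 1, 1, 5] -> [0, 0, -3, 0, 1, 1, 5]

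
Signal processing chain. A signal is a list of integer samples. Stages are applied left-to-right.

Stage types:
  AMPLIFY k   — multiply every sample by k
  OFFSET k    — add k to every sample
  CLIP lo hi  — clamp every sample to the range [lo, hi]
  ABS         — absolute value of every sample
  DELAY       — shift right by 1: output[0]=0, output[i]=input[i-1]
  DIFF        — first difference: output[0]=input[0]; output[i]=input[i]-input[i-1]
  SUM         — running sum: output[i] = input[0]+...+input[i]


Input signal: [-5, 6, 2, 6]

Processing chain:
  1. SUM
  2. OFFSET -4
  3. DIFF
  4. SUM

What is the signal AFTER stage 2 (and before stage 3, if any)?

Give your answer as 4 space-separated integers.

Input: [-5, 6, 2, 6]
Stage 1 (SUM): sum[0..0]=-5, sum[0..1]=1, sum[0..2]=3, sum[0..3]=9 -> [-5, 1, 3, 9]
Stage 2 (OFFSET -4): -5+-4=-9, 1+-4=-3, 3+-4=-1, 9+-4=5 -> [-9, -3, -1, 5]

Answer: -9 -3 -1 5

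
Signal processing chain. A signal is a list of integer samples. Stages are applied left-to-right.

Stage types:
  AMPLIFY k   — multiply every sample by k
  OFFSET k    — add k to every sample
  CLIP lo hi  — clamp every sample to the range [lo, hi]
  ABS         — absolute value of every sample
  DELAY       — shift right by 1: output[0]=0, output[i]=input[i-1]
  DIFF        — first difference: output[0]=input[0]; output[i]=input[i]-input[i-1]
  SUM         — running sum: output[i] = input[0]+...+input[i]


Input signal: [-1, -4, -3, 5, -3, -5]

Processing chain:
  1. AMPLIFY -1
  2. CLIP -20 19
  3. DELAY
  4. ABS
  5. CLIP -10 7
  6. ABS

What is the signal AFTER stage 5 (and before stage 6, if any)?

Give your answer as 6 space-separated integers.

Input: [-1, -4, -3, 5, -3, -5]
Stage 1 (AMPLIFY -1): -1*-1=1, -4*-1=4, -3*-1=3, 5*-1=-5, -3*-1=3, -5*-1=5 -> [1, 4, 3, -5, 3, 5]
Stage 2 (CLIP -20 19): clip(1,-20,19)=1, clip(4,-20,19)=4, clip(3,-20,19)=3, clip(-5,-20,19)=-5, clip(3,-20,19)=3, clip(5,-20,19)=5 -> [1, 4, 3, -5, 3, 5]
Stage 3 (DELAY): [0, 1, 4, 3, -5, 3] = [0, 1, 4, 3, -5, 3] -> [0, 1, 4, 3, -5, 3]
Stage 4 (ABS): |0|=0, |1|=1, |4|=4, |3|=3, |-5|=5, |3|=3 -> [0, 1, 4, 3, 5, 3]
Stage 5 (CLIP -10 7): clip(0,-10,7)=0, clip(1,-10,7)=1, clip(4,-10,7)=4, clip(3,-10,7)=3, clip(5,-10,7)=5, clip(3,-10,7)=3 -> [0, 1, 4, 3, 5, 3]

Answer: 0 1 4 3 5 3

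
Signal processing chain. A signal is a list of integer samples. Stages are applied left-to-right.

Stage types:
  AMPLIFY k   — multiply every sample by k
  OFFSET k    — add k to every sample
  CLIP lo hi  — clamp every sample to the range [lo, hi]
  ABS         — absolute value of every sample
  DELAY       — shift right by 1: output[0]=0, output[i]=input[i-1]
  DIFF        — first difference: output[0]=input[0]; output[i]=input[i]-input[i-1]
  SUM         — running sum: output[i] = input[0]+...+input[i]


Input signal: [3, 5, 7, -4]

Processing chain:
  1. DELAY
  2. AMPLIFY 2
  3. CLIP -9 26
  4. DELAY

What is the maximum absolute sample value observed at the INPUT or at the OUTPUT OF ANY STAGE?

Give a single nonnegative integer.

Input: [3, 5, 7, -4] (max |s|=7)
Stage 1 (DELAY): [0, 3, 5, 7] = [0, 3, 5, 7] -> [0, 3, 5, 7] (max |s|=7)
Stage 2 (AMPLIFY 2): 0*2=0, 3*2=6, 5*2=10, 7*2=14 -> [0, 6, 10, 14] (max |s|=14)
Stage 3 (CLIP -9 26): clip(0,-9,26)=0, clip(6,-9,26)=6, clip(10,-9,26)=10, clip(14,-9,26)=14 -> [0, 6, 10, 14] (max |s|=14)
Stage 4 (DELAY): [0, 0, 6, 10] = [0, 0, 6, 10] -> [0, 0, 6, 10] (max |s|=10)
Overall max amplitude: 14

Answer: 14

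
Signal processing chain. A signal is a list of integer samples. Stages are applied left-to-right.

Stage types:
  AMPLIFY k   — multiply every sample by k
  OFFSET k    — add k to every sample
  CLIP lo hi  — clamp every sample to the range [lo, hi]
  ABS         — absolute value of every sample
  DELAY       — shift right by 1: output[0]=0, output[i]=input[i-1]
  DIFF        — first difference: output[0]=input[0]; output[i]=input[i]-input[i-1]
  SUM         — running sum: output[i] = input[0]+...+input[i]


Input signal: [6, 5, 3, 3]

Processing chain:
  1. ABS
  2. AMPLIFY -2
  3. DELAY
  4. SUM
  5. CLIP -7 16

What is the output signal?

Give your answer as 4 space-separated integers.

Input: [6, 5, 3, 3]
Stage 1 (ABS): |6|=6, |5|=5, |3|=3, |3|=3 -> [6, 5, 3, 3]
Stage 2 (AMPLIFY -2): 6*-2=-12, 5*-2=-10, 3*-2=-6, 3*-2=-6 -> [-12, -10, -6, -6]
Stage 3 (DELAY): [0, -12, -10, -6] = [0, -12, -10, -6] -> [0, -12, -10, -6]
Stage 4 (SUM): sum[0..0]=0, sum[0..1]=-12, sum[0..2]=-22, sum[0..3]=-28 -> [0, -12, -22, -28]
Stage 5 (CLIP -7 16): clip(0,-7,16)=0, clip(-12,-7,16)=-7, clip(-22,-7,16)=-7, clip(-28,-7,16)=-7 -> [0, -7, -7, -7]

Answer: 0 -7 -7 -7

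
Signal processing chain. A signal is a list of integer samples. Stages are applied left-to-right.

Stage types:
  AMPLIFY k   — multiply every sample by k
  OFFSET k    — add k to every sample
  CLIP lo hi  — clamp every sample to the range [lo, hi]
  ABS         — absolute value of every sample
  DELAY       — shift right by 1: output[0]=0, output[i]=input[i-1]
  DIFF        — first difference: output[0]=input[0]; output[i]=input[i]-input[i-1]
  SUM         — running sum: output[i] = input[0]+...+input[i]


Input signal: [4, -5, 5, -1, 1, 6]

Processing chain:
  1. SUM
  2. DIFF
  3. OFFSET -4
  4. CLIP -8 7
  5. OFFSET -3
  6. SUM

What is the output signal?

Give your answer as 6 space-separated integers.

Answer: -3 -14 -16 -24 -30 -31

Derivation:
Input: [4, -5, 5, -1, 1, 6]
Stage 1 (SUM): sum[0..0]=4, sum[0..1]=-1, sum[0..2]=4, sum[0..3]=3, sum[0..4]=4, sum[0..5]=10 -> [4, -1, 4, 3, 4, 10]
Stage 2 (DIFF): s[0]=4, -1-4=-5, 4--1=5, 3-4=-1, 4-3=1, 10-4=6 -> [4, -5, 5, -1, 1, 6]
Stage 3 (OFFSET -4): 4+-4=0, -5+-4=-9, 5+-4=1, -1+-4=-5, 1+-4=-3, 6+-4=2 -> [0, -9, 1, -5, -3, 2]
Stage 4 (CLIP -8 7): clip(0,-8,7)=0, clip(-9,-8,7)=-8, clip(1,-8,7)=1, clip(-5,-8,7)=-5, clip(-3,-8,7)=-3, clip(2,-8,7)=2 -> [0, -8, 1, -5, -3, 2]
Stage 5 (OFFSET -3): 0+-3=-3, -8+-3=-11, 1+-3=-2, -5+-3=-8, -3+-3=-6, 2+-3=-1 -> [-3, -11, -2, -8, -6, -1]
Stage 6 (SUM): sum[0..0]=-3, sum[0..1]=-14, sum[0..2]=-16, sum[0..3]=-24, sum[0..4]=-30, sum[0..5]=-31 -> [-3, -14, -16, -24, -30, -31]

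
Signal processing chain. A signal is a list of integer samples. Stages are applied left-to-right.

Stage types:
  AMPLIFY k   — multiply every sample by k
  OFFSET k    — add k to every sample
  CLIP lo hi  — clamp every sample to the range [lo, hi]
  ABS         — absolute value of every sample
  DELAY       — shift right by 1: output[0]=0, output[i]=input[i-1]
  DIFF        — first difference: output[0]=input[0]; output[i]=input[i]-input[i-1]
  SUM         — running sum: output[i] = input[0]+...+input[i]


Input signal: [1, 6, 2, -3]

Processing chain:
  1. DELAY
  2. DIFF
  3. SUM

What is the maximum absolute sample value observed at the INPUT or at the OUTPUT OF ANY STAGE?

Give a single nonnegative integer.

Answer: 6

Derivation:
Input: [1, 6, 2, -3] (max |s|=6)
Stage 1 (DELAY): [0, 1, 6, 2] = [0, 1, 6, 2] -> [0, 1, 6, 2] (max |s|=6)
Stage 2 (DIFF): s[0]=0, 1-0=1, 6-1=5, 2-6=-4 -> [0, 1, 5, -4] (max |s|=5)
Stage 3 (SUM): sum[0..0]=0, sum[0..1]=1, sum[0..2]=6, sum[0..3]=2 -> [0, 1, 6, 2] (max |s|=6)
Overall max amplitude: 6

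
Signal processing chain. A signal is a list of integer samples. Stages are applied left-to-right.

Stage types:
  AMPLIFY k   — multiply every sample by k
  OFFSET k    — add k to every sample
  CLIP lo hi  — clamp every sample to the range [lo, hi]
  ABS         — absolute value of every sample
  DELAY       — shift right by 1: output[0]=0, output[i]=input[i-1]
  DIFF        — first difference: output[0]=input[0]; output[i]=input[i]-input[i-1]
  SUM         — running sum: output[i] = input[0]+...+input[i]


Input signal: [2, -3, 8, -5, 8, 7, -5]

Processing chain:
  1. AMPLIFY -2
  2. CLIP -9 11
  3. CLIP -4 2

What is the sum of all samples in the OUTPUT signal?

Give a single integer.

Input: [2, -3, 8, -5, 8, 7, -5]
Stage 1 (AMPLIFY -2): 2*-2=-4, -3*-2=6, 8*-2=-16, -5*-2=10, 8*-2=-16, 7*-2=-14, -5*-2=10 -> [-4, 6, -16, 10, -16, -14, 10]
Stage 2 (CLIP -9 11): clip(-4,-9,11)=-4, clip(6,-9,11)=6, clip(-16,-9,11)=-9, clip(10,-9,11)=10, clip(-16,-9,11)=-9, clip(-14,-9,11)=-9, clip(10,-9,11)=10 -> [-4, 6, -9, 10, -9, -9, 10]
Stage 3 (CLIP -4 2): clip(-4,-4,2)=-4, clip(6,-4,2)=2, clip(-9,-4,2)=-4, clip(10,-4,2)=2, clip(-9,-4,2)=-4, clip(-9,-4,2)=-4, clip(10,-4,2)=2 -> [-4, 2, -4, 2, -4, -4, 2]
Output sum: -10

Answer: -10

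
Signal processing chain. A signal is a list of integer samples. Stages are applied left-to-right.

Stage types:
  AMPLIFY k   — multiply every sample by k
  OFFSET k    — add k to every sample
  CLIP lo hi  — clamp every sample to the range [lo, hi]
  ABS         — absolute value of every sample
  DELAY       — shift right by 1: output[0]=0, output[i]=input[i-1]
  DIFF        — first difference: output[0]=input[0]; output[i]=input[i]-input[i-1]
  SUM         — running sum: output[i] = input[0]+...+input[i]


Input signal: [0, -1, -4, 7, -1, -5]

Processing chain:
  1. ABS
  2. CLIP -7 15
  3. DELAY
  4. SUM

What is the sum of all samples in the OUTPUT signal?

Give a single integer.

Answer: 31

Derivation:
Input: [0, -1, -4, 7, -1, -5]
Stage 1 (ABS): |0|=0, |-1|=1, |-4|=4, |7|=7, |-1|=1, |-5|=5 -> [0, 1, 4, 7, 1, 5]
Stage 2 (CLIP -7 15): clip(0,-7,15)=0, clip(1,-7,15)=1, clip(4,-7,15)=4, clip(7,-7,15)=7, clip(1,-7,15)=1, clip(5,-7,15)=5 -> [0, 1, 4, 7, 1, 5]
Stage 3 (DELAY): [0, 0, 1, 4, 7, 1] = [0, 0, 1, 4, 7, 1] -> [0, 0, 1, 4, 7, 1]
Stage 4 (SUM): sum[0..0]=0, sum[0..1]=0, sum[0..2]=1, sum[0..3]=5, sum[0..4]=12, sum[0..5]=13 -> [0, 0, 1, 5, 12, 13]
Output sum: 31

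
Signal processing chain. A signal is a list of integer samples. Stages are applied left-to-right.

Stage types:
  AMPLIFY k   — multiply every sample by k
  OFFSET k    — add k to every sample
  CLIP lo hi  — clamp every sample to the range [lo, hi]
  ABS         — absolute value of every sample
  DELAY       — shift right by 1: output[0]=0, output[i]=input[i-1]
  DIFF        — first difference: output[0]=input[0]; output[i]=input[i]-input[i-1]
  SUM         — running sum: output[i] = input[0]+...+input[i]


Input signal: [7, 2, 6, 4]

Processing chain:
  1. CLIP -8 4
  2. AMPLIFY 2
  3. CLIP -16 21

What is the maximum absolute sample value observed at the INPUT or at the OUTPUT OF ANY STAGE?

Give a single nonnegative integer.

Answer: 8

Derivation:
Input: [7, 2, 6, 4] (max |s|=7)
Stage 1 (CLIP -8 4): clip(7,-8,4)=4, clip(2,-8,4)=2, clip(6,-8,4)=4, clip(4,-8,4)=4 -> [4, 2, 4, 4] (max |s|=4)
Stage 2 (AMPLIFY 2): 4*2=8, 2*2=4, 4*2=8, 4*2=8 -> [8, 4, 8, 8] (max |s|=8)
Stage 3 (CLIP -16 21): clip(8,-16,21)=8, clip(4,-16,21)=4, clip(8,-16,21)=8, clip(8,-16,21)=8 -> [8, 4, 8, 8] (max |s|=8)
Overall max amplitude: 8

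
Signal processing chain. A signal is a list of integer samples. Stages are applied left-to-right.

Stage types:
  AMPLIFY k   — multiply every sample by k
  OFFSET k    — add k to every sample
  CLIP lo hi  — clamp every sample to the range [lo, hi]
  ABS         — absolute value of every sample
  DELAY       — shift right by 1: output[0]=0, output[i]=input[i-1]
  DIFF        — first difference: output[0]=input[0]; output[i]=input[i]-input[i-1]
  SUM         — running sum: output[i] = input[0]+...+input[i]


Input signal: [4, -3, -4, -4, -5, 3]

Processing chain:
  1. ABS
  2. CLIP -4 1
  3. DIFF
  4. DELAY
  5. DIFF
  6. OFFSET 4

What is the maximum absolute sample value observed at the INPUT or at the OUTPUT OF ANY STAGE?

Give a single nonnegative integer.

Input: [4, -3, -4, -4, -5, 3] (max |s|=5)
Stage 1 (ABS): |4|=4, |-3|=3, |-4|=4, |-4|=4, |-5|=5, |3|=3 -> [4, 3, 4, 4, 5, 3] (max |s|=5)
Stage 2 (CLIP -4 1): clip(4,-4,1)=1, clip(3,-4,1)=1, clip(4,-4,1)=1, clip(4,-4,1)=1, clip(5,-4,1)=1, clip(3,-4,1)=1 -> [1, 1, 1, 1, 1, 1] (max |s|=1)
Stage 3 (DIFF): s[0]=1, 1-1=0, 1-1=0, 1-1=0, 1-1=0, 1-1=0 -> [1, 0, 0, 0, 0, 0] (max |s|=1)
Stage 4 (DELAY): [0, 1, 0, 0, 0, 0] = [0, 1, 0, 0, 0, 0] -> [0, 1, 0, 0, 0, 0] (max |s|=1)
Stage 5 (DIFF): s[0]=0, 1-0=1, 0-1=-1, 0-0=0, 0-0=0, 0-0=0 -> [0, 1, -1, 0, 0, 0] (max |s|=1)
Stage 6 (OFFSET 4): 0+4=4, 1+4=5, -1+4=3, 0+4=4, 0+4=4, 0+4=4 -> [4, 5, 3, 4, 4, 4] (max |s|=5)
Overall max amplitude: 5

Answer: 5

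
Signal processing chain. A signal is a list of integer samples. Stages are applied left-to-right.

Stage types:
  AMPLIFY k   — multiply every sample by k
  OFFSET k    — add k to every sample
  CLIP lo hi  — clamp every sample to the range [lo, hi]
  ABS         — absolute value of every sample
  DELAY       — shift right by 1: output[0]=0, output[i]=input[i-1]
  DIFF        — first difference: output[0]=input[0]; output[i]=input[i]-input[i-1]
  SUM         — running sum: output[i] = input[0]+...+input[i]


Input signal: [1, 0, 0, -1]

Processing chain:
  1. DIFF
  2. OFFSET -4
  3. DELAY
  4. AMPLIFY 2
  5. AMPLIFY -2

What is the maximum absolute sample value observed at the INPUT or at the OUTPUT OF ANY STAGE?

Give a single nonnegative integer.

Answer: 20

Derivation:
Input: [1, 0, 0, -1] (max |s|=1)
Stage 1 (DIFF): s[0]=1, 0-1=-1, 0-0=0, -1-0=-1 -> [1, -1, 0, -1] (max |s|=1)
Stage 2 (OFFSET -4): 1+-4=-3, -1+-4=-5, 0+-4=-4, -1+-4=-5 -> [-3, -5, -4, -5] (max |s|=5)
Stage 3 (DELAY): [0, -3, -5, -4] = [0, -3, -5, -4] -> [0, -3, -5, -4] (max |s|=5)
Stage 4 (AMPLIFY 2): 0*2=0, -3*2=-6, -5*2=-10, -4*2=-8 -> [0, -6, -10, -8] (max |s|=10)
Stage 5 (AMPLIFY -2): 0*-2=0, -6*-2=12, -10*-2=20, -8*-2=16 -> [0, 12, 20, 16] (max |s|=20)
Overall max amplitude: 20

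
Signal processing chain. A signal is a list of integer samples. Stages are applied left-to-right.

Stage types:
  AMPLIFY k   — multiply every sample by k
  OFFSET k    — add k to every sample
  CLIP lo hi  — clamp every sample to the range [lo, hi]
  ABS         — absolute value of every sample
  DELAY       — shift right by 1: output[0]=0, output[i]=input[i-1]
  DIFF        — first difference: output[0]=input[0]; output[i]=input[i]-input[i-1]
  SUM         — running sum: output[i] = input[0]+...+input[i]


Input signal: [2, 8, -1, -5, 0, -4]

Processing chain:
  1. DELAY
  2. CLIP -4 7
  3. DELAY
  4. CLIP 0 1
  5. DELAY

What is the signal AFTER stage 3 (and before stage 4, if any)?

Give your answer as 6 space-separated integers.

Input: [2, 8, -1, -5, 0, -4]
Stage 1 (DELAY): [0, 2, 8, -1, -5, 0] = [0, 2, 8, -1, -5, 0] -> [0, 2, 8, -1, -5, 0]
Stage 2 (CLIP -4 7): clip(0,-4,7)=0, clip(2,-4,7)=2, clip(8,-4,7)=7, clip(-1,-4,7)=-1, clip(-5,-4,7)=-4, clip(0,-4,7)=0 -> [0, 2, 7, -1, -4, 0]
Stage 3 (DELAY): [0, 0, 2, 7, -1, -4] = [0, 0, 2, 7, -1, -4] -> [0, 0, 2, 7, -1, -4]

Answer: 0 0 2 7 -1 -4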